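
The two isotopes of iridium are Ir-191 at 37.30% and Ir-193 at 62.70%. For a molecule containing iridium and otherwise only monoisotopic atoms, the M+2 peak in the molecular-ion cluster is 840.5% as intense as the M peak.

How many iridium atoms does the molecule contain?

5

The M+2/M ratio from n Ir atoms is n · q/p = n · 0.6270/0.3730.
n = 8.405 × 0.3730/0.6270 = 5.00 ≈ 5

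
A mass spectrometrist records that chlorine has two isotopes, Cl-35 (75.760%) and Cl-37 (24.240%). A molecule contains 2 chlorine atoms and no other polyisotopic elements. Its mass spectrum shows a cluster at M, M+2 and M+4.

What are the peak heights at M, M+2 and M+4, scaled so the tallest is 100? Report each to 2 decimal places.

100.00 : 63.99 : 10.24

The 2 Cl atoms are independent, so intensities follow the terms of (0.75760 + 0.24240)^2.
P(M) = 0.75760^2 = 0.573958
P(M+2) = 2 × 0.75760^1 × 0.24240^1 = 0.367284
P(M+4) = 0.24240^2 = 0.058758
The M peak is largest (0.573958); scaling to 100 gives 100.00 : 63.99 : 10.24.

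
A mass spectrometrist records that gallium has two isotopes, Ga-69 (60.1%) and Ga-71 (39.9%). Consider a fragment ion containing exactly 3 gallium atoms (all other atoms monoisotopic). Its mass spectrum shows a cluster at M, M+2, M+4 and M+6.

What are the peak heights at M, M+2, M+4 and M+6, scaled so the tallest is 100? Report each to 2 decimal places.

50.21 : 100.00 : 66.39 : 14.69

Expanding (0.601 + 0.399)^3:
P(M) = 0.601^3 = 0.217082
P(M+2) = 3 × 0.601^2 × 0.399^1 = 0.432358
P(M+4) = 3 × 0.601^1 × 0.399^2 = 0.287039
P(M+6) = 0.399^3 = 0.063521
The M+2 peak is largest (0.432358); scaling to 100 gives 50.21 : 100.00 : 66.39 : 14.69.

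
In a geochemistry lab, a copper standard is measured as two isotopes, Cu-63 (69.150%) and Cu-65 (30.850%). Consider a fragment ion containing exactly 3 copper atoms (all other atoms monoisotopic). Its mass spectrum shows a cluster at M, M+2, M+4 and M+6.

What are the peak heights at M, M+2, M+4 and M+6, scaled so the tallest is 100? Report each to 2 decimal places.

Expanding (0.69150 + 0.30850)^3:
P(M) = 0.69150^3 = 0.330656
P(M+2) = 3 × 0.69150^2 × 0.30850^1 = 0.442548
P(M+4) = 3 × 0.69150^1 × 0.30850^2 = 0.197435
P(M+6) = 0.30850^3 = 0.029361
The M+2 peak is largest (0.442548); scaling to 100 gives 74.72 : 100.00 : 44.61 : 6.63.

74.72 : 100.00 : 44.61 : 6.63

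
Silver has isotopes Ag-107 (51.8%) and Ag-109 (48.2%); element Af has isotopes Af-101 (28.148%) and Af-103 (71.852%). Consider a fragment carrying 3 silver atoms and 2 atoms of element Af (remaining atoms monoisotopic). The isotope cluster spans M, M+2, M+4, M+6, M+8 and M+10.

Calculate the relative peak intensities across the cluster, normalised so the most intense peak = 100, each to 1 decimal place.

3.1 : 24.5 : 72.4 : 100.0 : 65.2 : 16.3

Silver pattern (n=3): 0.13899183 : 0.3879965 : 0.3610315 : 0.11198017
Element Af pattern (n=2): 0.07923099 : 0.40449802 : 0.51627099
Convolve the two distributions (both contribute in 2-u steps):
  M: 0.13899183×0.07923099 = 0.011012
  M+2: 0.13899183×0.40449802 + 0.3879965×0.07923099 = 0.086963
  M+4: 0.13899183×0.51627099 + 0.3879965×0.40449802 + 0.3610315×0.07923099 = 0.257306
  M+6: 0.3879965×0.51627099 + 0.3610315×0.40449802 + 0.11198017×0.07923099 = 0.355220
  M+8: 0.3610315×0.51627099 + 0.11198017×0.40449802 = 0.231686
  M+10: 0.11198017×0.51627099 = 0.057812
Scale to base peak (0.355220) = 100: 3.1 : 24.5 : 72.4 : 100.0 : 65.2 : 16.3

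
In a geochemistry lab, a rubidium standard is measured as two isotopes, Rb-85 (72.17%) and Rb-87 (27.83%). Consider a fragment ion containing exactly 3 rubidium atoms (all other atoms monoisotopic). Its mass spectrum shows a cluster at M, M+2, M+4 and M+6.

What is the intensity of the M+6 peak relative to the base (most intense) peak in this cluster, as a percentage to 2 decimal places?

Binomial terms of (0.7217 + 0.2783)^3: M 0.3759, M+2 0.4349, M+4 0.1677, M+6 0.0216 → M+2 is the base peak.
P(M+2) = C(3,1) × 0.7217^2 × 0.2783^1 = 3 × 0.52085089 × 0.2783 = 0.434858 (base)
P(M+6) = C(3,3) × 0.7217^0 × 0.2783^3 = 1 × 1.0000 × 0.02155458 = 0.021555
Relative intensity = 0.021555 / 0.434858 × 100 = 4.96

4.96%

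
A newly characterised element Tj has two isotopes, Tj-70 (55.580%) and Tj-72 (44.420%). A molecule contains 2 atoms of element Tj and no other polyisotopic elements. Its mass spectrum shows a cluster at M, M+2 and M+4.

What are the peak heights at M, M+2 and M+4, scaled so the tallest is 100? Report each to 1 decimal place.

Each Tj atom is independently Tj-70 (p = 0.55580) or Tj-72 (q = 0.44420); the cluster is the binomial expansion (p + q)^2.
P(M) = 0.55580^2 = 0.308914
P(M+2) = 2 × 0.55580^1 × 0.44420^1 = 0.493773
P(M+4) = 0.44420^2 = 0.197314
The M+2 peak is largest (0.493773); scaling to 100 gives 62.6 : 100.0 : 40.0.

62.6 : 100.0 : 40.0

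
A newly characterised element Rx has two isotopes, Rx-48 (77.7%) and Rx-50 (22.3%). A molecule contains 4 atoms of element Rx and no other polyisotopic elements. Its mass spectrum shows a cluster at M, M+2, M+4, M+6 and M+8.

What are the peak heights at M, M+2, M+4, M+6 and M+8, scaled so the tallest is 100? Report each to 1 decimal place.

87.1 : 100.0 : 43.1 : 8.2 : 0.6

The 4 Rx atoms are independent, so intensities follow the terms of (0.777 + 0.223)^4.
P(M) = 0.777^4 = 0.364489
P(M+2) = 4 × 0.777^3 × 0.223^1 = 0.418435
P(M+4) = 6 × 0.777^2 × 0.223^2 = 0.180137
P(M+6) = 4 × 0.777^1 × 0.223^3 = 0.034466
P(M+8) = 0.223^4 = 0.002473
The M+2 peak is largest (0.418435); scaling to 100 gives 87.1 : 100.0 : 43.1 : 8.2 : 0.6.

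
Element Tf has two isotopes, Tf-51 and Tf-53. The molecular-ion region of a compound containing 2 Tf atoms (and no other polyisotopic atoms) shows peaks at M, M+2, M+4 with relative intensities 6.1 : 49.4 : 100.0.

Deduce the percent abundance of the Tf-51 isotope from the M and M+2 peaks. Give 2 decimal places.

Write p for the Tf-51 fraction. I(M+2)/I(M) = [C(2,1)·p^1·(1−p)] / p^2 = 2·(1−p)/p = 49.4/6.1 = 8.0984
(1−p)/p = 8.0984/2 = 4.0492  ⇒  p = 1/(1 + 4.0492) = 0.1981
Tf-51: 19.81%, Tf-53: 80.19%.

19.81%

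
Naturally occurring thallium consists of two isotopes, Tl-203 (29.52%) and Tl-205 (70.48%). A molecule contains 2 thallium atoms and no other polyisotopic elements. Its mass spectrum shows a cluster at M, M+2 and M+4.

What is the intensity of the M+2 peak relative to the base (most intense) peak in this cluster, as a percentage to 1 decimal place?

83.8%

Term probabilities: M 0.0871, M+2 0.4161, M+4 0.4967. Base peak = M+4.
P(M+4) = C(2,2) × 0.2952^0 × 0.7048^2 = 1 × 1.0000 × 0.49674304 = 0.496743 (base)
P(M+2) = C(2,1) × 0.2952^1 × 0.7048^1 = 2 × 0.2952 × 0.7048 = 0.416114
Relative intensity = 0.416114 / 0.496743 × 100 = 83.8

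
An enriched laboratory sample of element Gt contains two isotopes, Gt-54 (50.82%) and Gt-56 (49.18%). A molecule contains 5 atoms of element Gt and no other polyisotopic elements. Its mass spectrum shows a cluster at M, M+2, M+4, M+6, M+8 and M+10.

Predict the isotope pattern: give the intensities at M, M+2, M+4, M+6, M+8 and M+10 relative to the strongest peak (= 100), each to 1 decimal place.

10.7 : 51.7 : 100.0 : 96.8 : 46.8 : 9.1

Expanding (0.5082 + 0.4918)^5:
P(M) = 0.5082^5 = 0.033898
P(M+2) = 5 × 0.5082^4 × 0.4918^1 = 0.164020
P(M+4) = 10 × 0.5082^3 × 0.4918^2 = 0.317454
P(M+6) = 10 × 0.5082^2 × 0.4918^3 = 0.307210
P(M+8) = 5 × 0.5082^1 × 0.4918^4 = 0.148648
P(M+10) = 0.4918^5 = 0.028770
The M+4 peak is largest (0.317454); scaling to 100 gives 10.7 : 51.7 : 100.0 : 96.8 : 46.8 : 9.1.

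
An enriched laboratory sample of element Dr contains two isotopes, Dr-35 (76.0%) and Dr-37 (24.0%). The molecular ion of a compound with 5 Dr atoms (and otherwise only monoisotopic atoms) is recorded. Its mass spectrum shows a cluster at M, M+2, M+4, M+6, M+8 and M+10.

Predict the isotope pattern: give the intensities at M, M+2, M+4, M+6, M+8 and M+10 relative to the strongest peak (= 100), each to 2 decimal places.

Each Dr atom is independently Dr-35 (p = 0.760) or Dr-37 (q = 0.240); the cluster is the binomial expansion (p + q)^5.
P(M) = 0.760^5 = 0.253553
P(M+2) = 5 × 0.760^4 × 0.240^1 = 0.400346
P(M+4) = 10 × 0.760^3 × 0.240^2 = 0.252850
P(M+6) = 10 × 0.760^2 × 0.240^3 = 0.079847
P(M+8) = 5 × 0.760^1 × 0.240^4 = 0.012607
P(M+10) = 0.240^5 = 0.000796
The M+2 peak is largest (0.400346); scaling to 100 gives 63.33 : 100.00 : 63.16 : 19.94 : 3.15 : 0.20.

63.33 : 100.00 : 63.16 : 19.94 : 3.15 : 0.20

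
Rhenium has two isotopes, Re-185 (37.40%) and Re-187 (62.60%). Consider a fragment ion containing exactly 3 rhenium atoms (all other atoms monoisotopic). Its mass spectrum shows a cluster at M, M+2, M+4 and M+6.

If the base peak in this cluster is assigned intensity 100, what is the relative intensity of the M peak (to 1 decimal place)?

11.9

Term probabilities: M 0.0523, M+2 0.2627, M+4 0.4397, M+6 0.2453. Base peak = M+4.
P(M+4) = C(3,2) × 0.3740^1 × 0.6260^2 = 3 × 0.3740 × 0.391876 = 0.439685 (base)
P(M) = C(3,0) × 0.3740^3 × 0.6260^0 = 1 × 0.05231362 × 1.0000 = 0.052314
Relative intensity = 0.052314 / 0.439685 × 100 = 11.9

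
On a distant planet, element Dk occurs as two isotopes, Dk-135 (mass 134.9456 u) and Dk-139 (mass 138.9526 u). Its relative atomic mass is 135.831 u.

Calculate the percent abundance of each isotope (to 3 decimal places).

With x = fraction of Dk-135 (so Dk-139 is 1 − x):
134.9456·x + 138.9526·(1 − x) = 135.831
(134.9456 − 138.9526)·x = 135.831 − 138.9526
x = -3.1216 / -4.0070 = 0.77904 → 77.904% Dk-135, 22.096% Dk-139.

Dk-135: 77.904%, Dk-139: 22.096%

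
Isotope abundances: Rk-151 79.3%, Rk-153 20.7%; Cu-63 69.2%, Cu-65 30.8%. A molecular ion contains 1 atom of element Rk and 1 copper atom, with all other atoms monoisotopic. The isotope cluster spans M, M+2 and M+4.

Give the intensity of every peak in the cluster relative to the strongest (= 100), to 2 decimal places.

100.00 : 70.61 : 11.62

Element Rk pattern (n=1): 0.7930 : 0.2070
Copper pattern (n=1): 0.6920 : 0.3080
Convolve the two distributions (both contribute in 2-u steps):
  M: 0.7930×0.6920 = 0.548756
  M+2: 0.7930×0.3080 + 0.2070×0.6920 = 0.387488
  M+4: 0.2070×0.3080 = 0.063756
Scale to base peak (0.548756) = 100: 100.00 : 70.61 : 11.62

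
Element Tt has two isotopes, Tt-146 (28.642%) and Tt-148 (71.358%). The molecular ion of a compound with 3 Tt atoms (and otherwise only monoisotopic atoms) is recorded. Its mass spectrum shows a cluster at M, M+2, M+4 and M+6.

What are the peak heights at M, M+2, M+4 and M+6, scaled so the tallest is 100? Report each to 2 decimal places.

The 3 Tt atoms are independent, so intensities follow the terms of (0.28642 + 0.71358)^3.
P(M) = 0.28642^3 = 0.023497
P(M+2) = 3 × 0.28642^2 × 0.71358^1 = 0.175619
P(M+4) = 3 × 0.28642^1 × 0.71358^2 = 0.437532
P(M+6) = 0.71358^3 = 0.363352
The M+4 peak is largest (0.437532); scaling to 100 gives 5.37 : 40.14 : 100.00 : 83.05.

5.37 : 40.14 : 100.00 : 83.05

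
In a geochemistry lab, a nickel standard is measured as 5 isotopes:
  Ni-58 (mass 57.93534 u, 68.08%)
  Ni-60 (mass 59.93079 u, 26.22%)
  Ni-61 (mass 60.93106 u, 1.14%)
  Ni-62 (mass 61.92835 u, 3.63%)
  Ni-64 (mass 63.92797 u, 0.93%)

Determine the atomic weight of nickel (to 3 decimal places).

Weight each isotope mass by its fractional abundance: 0.6808 × 57.93534 + 0.2622 × 59.93079 + 0.0114 × 60.93106 + 0.0363 × 61.92835 + 0.0093 × 63.92797
= 39.442379 + 15.713853 + 0.694614 + 2.247999 + 0.594530 = 58.693375 u

58.693 u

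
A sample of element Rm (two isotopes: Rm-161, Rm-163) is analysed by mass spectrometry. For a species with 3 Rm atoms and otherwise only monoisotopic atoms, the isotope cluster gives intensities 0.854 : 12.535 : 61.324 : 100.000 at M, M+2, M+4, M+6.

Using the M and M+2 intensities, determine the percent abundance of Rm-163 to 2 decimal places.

83.03%

Let p = fractional abundance of Rm-161. I(M+2)/I(M) = [C(3,1)·p^2·(1−p)] / p^3 = 3·(1−p)/p = 12.535/0.854 = 14.6780
(1−p)/p = 14.6780/3 = 4.8927  ⇒  p = 1/(1 + 4.8927) = 0.1697
Rm-161: 16.97%, Rm-163: 83.03%.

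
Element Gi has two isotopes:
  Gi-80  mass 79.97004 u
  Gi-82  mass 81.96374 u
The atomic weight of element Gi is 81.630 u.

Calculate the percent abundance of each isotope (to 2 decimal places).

Writing the weighted mean with unknown fraction x of Gi-80:
79.97004·x + 81.96374·(1 − x) = 81.630
(79.97004 − 81.96374)·x = 81.630 − 81.96374
x = -0.33374 / -1.99370 = 0.16740 → 16.74% Gi-80, 83.26% Gi-82.

Gi-80: 16.74%, Gi-82: 83.26%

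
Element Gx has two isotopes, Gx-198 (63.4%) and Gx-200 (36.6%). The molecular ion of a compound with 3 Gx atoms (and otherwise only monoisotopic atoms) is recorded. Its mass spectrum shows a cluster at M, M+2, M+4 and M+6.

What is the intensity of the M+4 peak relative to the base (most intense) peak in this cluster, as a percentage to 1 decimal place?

Binomial terms of (0.634 + 0.366)^3: M 0.2548, M+2 0.4413, M+4 0.2548, M+6 0.0490 → M+2 is the base peak.
P(M+2) = C(3,1) × 0.634^2 × 0.366^1 = 3 × 0.401956 × 0.3660 = 0.441348 (base)
P(M+4) = C(3,2) × 0.634^1 × 0.366^2 = 3 × 0.6340 × 0.133956 = 0.254784
Relative intensity = 0.254784 / 0.441348 × 100 = 57.7

57.7%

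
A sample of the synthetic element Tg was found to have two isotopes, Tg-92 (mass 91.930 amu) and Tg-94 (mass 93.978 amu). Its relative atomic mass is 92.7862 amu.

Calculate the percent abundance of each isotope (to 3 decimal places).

Writing the weighted mean with unknown fraction x of Tg-92:
91.930·x + 93.978·(1 − x) = 92.7862
(91.930 − 93.978)·x = 92.7862 − 93.978
x = -1.1918 / -2.048 = 0.58193 → 58.193% Tg-92, 41.807% Tg-94.

Tg-92: 58.193%, Tg-94: 41.807%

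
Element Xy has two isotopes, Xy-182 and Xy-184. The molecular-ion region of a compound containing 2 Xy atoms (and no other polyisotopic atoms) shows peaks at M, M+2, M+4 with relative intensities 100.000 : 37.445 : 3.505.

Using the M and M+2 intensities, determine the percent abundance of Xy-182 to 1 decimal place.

Let p = fractional abundance of Xy-182. I(M+2)/I(M) = [C(2,1)·p^1·(1−p)] / p^2 = 2·(1−p)/p = 37.445/100.000 = 0.3745
(1−p)/p = 0.3745/2 = 0.1872  ⇒  p = 1/(1 + 0.1872) = 0.8423
Xy-182: 84.2%, Xy-184: 15.8%.

84.2%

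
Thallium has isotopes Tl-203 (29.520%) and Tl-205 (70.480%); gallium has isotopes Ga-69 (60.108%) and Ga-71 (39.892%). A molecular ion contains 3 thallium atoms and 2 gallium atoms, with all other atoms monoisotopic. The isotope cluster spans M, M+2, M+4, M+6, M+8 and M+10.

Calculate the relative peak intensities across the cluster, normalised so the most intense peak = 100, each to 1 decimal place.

Thallium pattern (n=3): 0.02572463 : 0.18425524 : 0.43991564 : 0.35010449
Gallium pattern (n=2): 0.36129717 : 0.47956567 : 0.15913717
Convolve the two distributions (both contribute in 2-u steps):
  M: 0.02572463×0.36129717 = 0.009294
  M+2: 0.02572463×0.47956567 + 0.18425524×0.36129717 = 0.078908
  M+4: 0.02572463×0.15913717 + 0.18425524×0.47956567 + 0.43991564×0.36129717 = 0.251397
  M+6: 0.18425524×0.15913717 + 0.43991564×0.47956567 + 0.35010449×0.36129717 = 0.366782
  M+8: 0.43991564×0.15913717 + 0.35010449×0.47956567 = 0.237905
  M+10: 0.35010449×0.15913717 = 0.055715
Scale to base peak (0.366782) = 100: 2.5 : 21.5 : 68.5 : 100.0 : 64.9 : 15.2

2.5 : 21.5 : 68.5 : 100.0 : 64.9 : 15.2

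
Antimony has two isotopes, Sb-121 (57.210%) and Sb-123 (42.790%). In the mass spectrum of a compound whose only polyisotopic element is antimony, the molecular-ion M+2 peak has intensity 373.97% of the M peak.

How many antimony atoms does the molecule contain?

The M+2/M ratio from n Sb atoms is n · q/p = n · 0.42790/0.57210.
n = 3.7397 × 0.57210/0.42790 = 5.00 ≈ 5

5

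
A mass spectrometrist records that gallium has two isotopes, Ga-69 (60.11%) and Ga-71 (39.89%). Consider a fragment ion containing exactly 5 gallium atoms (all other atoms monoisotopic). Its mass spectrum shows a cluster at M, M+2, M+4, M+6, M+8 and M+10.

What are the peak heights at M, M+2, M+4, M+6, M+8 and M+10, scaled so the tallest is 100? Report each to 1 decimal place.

22.7 : 75.3 : 100.0 : 66.4 : 22.0 : 2.9

Each Ga atom is independently Ga-69 (p = 0.6011) or Ga-71 (q = 0.3989); the cluster is the binomial expansion (p + q)^5.
P(M) = 0.6011^5 = 0.078475
P(M+2) = 5 × 0.6011^4 × 0.3989^1 = 0.260388
P(M+4) = 10 × 0.6011^3 × 0.3989^2 = 0.345596
P(M+6) = 10 × 0.6011^2 × 0.3989^3 = 0.229343
P(M+8) = 5 × 0.6011^1 × 0.3989^4 = 0.076098
P(M+10) = 0.3989^5 = 0.010100
The M+4 peak is largest (0.345596); scaling to 100 gives 22.7 : 75.3 : 100.0 : 66.4 : 22.0 : 2.9.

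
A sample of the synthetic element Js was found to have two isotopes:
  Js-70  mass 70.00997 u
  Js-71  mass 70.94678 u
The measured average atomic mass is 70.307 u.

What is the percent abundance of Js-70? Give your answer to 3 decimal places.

With x = fraction of Js-70 (so Js-71 is 1 − x):
70.00997·x + 70.94678·(1 − x) = 70.307
(70.00997 − 70.94678)·x = 70.307 − 70.94678
x = -0.63978 / -0.93681 = 0.68293 → 68.293% Js-70, 31.707% Js-71.

68.293%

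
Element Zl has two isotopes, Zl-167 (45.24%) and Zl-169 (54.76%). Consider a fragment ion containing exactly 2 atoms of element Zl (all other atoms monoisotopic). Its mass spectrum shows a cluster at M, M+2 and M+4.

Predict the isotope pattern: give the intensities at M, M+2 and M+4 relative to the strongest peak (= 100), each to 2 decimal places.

41.31 : 100.00 : 60.52

The 2 Zl atoms are independent, so intensities follow the terms of (0.4524 + 0.5476)^2.
P(M) = 0.4524^2 = 0.204666
P(M+2) = 2 × 0.4524^1 × 0.5476^1 = 0.495468
P(M+4) = 0.5476^2 = 0.299866
The M+2 peak is largest (0.495468); scaling to 100 gives 41.31 : 100.00 : 60.52.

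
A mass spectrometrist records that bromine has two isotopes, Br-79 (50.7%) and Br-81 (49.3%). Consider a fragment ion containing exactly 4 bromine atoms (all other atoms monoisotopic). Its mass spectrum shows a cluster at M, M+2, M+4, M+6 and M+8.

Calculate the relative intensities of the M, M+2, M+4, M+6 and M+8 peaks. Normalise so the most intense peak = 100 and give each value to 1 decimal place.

Each Br atom is independently Br-79 (p = 0.507) or Br-81 (q = 0.493); the cluster is the binomial expansion (p + q)^4.
P(M) = 0.507^4 = 0.066074
P(M+2) = 4 × 0.507^3 × 0.493^1 = 0.256999
P(M+4) = 6 × 0.507^2 × 0.493^2 = 0.374853
P(M+6) = 4 × 0.507^1 × 0.493^3 = 0.243001
P(M+8) = 0.493^4 = 0.059073
The M+4 peak is largest (0.374853); scaling to 100 gives 17.6 : 68.6 : 100.0 : 64.8 : 15.8.

17.6 : 68.6 : 100.0 : 64.8 : 15.8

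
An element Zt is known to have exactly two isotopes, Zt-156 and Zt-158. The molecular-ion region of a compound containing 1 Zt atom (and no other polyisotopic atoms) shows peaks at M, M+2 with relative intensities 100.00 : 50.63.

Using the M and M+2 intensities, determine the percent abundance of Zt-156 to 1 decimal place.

If p is the fraction of Zt that is Zt-156, then I(M+2)/I(M) = [C(1,1)·p^0·(1−p)] / p^1 = 1·(1−p)/p = 50.63/100.00 = 0.5063
(1−p)/p = 0.5063/1 = 0.5063  ⇒  p = 1/(1 + 0.5063) = 0.6639
Zt-156: 66.4%, Zt-158: 33.6%.

66.4%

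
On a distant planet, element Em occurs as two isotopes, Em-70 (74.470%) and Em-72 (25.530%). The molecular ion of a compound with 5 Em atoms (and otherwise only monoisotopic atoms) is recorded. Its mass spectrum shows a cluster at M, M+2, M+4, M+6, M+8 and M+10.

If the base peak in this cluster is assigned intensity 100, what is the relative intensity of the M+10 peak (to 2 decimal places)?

0.28

(0.74470 + 0.25530)^5 gives M 0.2290, M+2 0.3926, M+4 0.2692, M+6 0.0923, M+8 0.0158, M+10 0.0011; the largest is M+2.
P(M+2) = C(5,1) × 0.74470^4 × 0.25530^1 = 5 × 0.30755686 × 0.2553 = 0.392596 (base)
P(M+10) = C(5,5) × 0.74470^0 × 0.25530^5 = 1 × 1.0000 × 0.00108456 = 0.001085
Relative intensity = 0.001085 / 0.392596 × 100 = 0.28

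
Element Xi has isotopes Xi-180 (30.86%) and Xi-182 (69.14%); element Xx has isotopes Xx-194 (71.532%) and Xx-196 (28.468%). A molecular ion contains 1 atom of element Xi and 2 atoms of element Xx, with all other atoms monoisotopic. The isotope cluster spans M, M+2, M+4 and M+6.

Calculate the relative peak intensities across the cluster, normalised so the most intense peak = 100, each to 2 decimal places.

32.93 : 100.00 : 63.95 : 11.69

Element Xi pattern (n=1): 0.3086 : 0.6914
Element Xx pattern (n=2): 0.5116827 : 0.4072746 : 0.0810427
Convolve the two distributions (both contribute in 2-u steps):
  M: 0.3086×0.5116827 = 0.157905
  M+2: 0.3086×0.4072746 + 0.6914×0.5116827 = 0.479462
  M+4: 0.3086×0.0810427 + 0.6914×0.4072746 = 0.306599
  M+6: 0.6914×0.0810427 = 0.056033
Scale to base peak (0.479462) = 100: 32.93 : 100.00 : 63.95 : 11.69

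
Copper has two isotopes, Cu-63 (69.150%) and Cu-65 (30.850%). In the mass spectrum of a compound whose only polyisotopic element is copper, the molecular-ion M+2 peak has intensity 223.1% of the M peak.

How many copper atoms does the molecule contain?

For n independent Cu atoms, I(M+2)/I(M) = n · (abundance Cu-65) / (abundance Cu-63) = n · 0.30850/0.69150.
n = 2.231 × 0.69150/0.30850 = 5.00 ≈ 5

5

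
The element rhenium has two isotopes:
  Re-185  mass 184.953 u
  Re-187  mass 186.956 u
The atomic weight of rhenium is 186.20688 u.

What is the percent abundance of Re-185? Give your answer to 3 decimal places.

37.400%

Let x be the fractional abundance of Re-185; then Re-187 has abundance 1 − x.
184.953·x + 186.956·(1 − x) = 186.20688
(184.953 − 186.956)·x = 186.20688 − 186.956
x = -0.74912 / -2.003 = 0.37400 → 37.400% Re-185, 62.600% Re-187.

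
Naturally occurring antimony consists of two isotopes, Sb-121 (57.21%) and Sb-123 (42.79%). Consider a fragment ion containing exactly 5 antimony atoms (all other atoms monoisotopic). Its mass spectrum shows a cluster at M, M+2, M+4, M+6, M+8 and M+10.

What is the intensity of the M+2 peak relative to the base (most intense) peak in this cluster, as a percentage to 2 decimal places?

66.85%

Term probabilities: M 0.0613, M+2 0.2292, M+4 0.3428, M+6 0.2564, M+8 0.0959, M+10 0.0143. Base peak = M+4.
P(M+4) = C(5,2) × 0.5721^3 × 0.4279^2 = 10 × 0.18724742 × 0.18309841 = 0.342847 (base)
P(M+2) = C(5,1) × 0.5721^4 × 0.4279^1 = 5 × 0.10712425 × 0.4279 = 0.229192
Relative intensity = 0.229192 / 0.342847 × 100 = 66.85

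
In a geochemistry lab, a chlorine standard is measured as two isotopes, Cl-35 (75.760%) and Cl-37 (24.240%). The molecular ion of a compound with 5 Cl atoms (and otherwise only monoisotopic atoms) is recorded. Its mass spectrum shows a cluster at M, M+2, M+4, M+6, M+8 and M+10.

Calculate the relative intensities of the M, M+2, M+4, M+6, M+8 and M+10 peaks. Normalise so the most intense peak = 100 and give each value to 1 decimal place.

62.5 : 100.0 : 64.0 : 20.5 : 3.3 : 0.2

Expanding (0.75760 + 0.24240)^5:
P(M) = 0.75760^5 = 0.249574
P(M+2) = 5 × 0.75760^4 × 0.24240^1 = 0.399266
P(M+4) = 10 × 0.75760^3 × 0.24240^2 = 0.255497
P(M+6) = 10 × 0.75760^2 × 0.24240^3 = 0.081748
P(M+8) = 5 × 0.75760^1 × 0.24240^4 = 0.013078
P(M+10) = 0.24240^5 = 0.000837
The M+2 peak is largest (0.399266); scaling to 100 gives 62.5 : 100.0 : 64.0 : 20.5 : 3.3 : 0.2.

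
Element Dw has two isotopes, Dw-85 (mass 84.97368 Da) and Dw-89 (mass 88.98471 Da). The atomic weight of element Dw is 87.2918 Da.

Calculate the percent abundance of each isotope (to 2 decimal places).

Dw-85: 42.21%, Dw-89: 57.79%

Let x be the fractional abundance of Dw-85; then Dw-89 has abundance 1 − x.
84.97368·x + 88.98471·(1 − x) = 87.2918
(84.97368 − 88.98471)·x = 87.2918 − 88.98471
x = -1.69291 / -4.01103 = 0.42206 → 42.21% Dw-85, 57.79% Dw-89.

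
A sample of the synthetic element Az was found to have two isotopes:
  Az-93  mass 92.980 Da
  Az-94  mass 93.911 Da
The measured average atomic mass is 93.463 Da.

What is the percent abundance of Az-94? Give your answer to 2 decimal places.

With x = fraction of Az-93 (so Az-94 is 1 − x):
92.980·x + 93.911·(1 − x) = 93.463
(92.980 − 93.911)·x = 93.463 − 93.911
x = -0.448 / -0.931 = 0.48120 → 48.12% Az-93, 51.88% Az-94.

51.88%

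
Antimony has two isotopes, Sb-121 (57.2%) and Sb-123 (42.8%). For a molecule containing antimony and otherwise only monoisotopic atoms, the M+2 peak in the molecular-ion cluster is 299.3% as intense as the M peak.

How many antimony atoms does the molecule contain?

4

The M+2/M ratio from n Sb atoms is n · q/p = n · 0.428/0.572.
n = 2.993 × 0.572/0.428 = 4.00 ≈ 4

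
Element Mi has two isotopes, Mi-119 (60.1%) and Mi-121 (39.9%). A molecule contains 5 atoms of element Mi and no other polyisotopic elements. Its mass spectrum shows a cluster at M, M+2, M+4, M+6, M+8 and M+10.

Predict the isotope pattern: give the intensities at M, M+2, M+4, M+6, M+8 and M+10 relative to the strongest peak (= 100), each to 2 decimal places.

22.69 : 75.31 : 100.00 : 66.39 : 22.04 : 2.93

Each Mi atom is independently Mi-119 (p = 0.601) or Mi-121 (q = 0.399); the cluster is the binomial expansion (p + q)^5.
P(M) = 0.601^5 = 0.078410
P(M+2) = 5 × 0.601^4 × 0.399^1 = 0.260280
P(M+4) = 10 × 0.601^3 × 0.399^2 = 0.345596
P(M+6) = 10 × 0.601^2 × 0.399^3 = 0.229439
P(M+8) = 5 × 0.601^1 × 0.399^4 = 0.076162
P(M+10) = 0.399^5 = 0.010113
The M+4 peak is largest (0.345596); scaling to 100 gives 22.69 : 75.31 : 100.00 : 66.39 : 22.04 : 2.93.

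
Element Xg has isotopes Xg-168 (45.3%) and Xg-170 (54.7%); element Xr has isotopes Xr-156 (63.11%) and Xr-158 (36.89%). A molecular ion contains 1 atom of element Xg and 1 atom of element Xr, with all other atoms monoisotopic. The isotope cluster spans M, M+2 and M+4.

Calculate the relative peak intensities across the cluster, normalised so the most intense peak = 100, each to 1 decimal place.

55.8 : 100.0 : 39.4

Element Xg pattern (n=1): 0.4530 : 0.5470
Element Xr pattern (n=1): 0.6311 : 0.3689
Convolve the two distributions (both contribute in 2-u steps):
  M: 0.4530×0.6311 = 0.285888
  M+2: 0.4530×0.3689 + 0.5470×0.6311 = 0.512323
  M+4: 0.5470×0.3689 = 0.201788
Scale to base peak (0.512323) = 100: 55.8 : 100.0 : 39.4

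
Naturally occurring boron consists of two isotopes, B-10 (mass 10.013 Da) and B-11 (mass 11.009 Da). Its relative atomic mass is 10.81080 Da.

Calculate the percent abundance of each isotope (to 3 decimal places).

B-10: 19.900%, B-11: 80.100%

Writing the weighted mean with unknown fraction x of B-10:
10.013·x + 11.009·(1 − x) = 10.81080
(10.013 − 11.009)·x = 10.81080 − 11.009
x = -0.19820 / -0.996 = 0.19900 → 19.900% B-10, 80.100% B-11.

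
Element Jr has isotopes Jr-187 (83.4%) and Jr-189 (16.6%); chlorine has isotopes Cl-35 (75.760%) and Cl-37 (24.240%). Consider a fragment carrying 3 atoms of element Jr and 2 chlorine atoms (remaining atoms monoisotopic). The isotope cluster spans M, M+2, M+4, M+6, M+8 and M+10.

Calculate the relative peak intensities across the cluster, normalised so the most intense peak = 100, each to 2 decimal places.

80.84 : 100.00 : 48.77 : 11.73 : 1.39 : 0.07

Element Jr pattern (n=3): 0.5800937 : 0.34638689 : 0.06894511 : 0.0045743
Chlorine pattern (n=2): 0.57395776 : 0.36728448 : 0.05875776
Convolve the two distributions (both contribute in 2-u steps):
  M: 0.5800937×0.57395776 = 0.332949
  M+2: 0.5800937×0.36728448 + 0.34638689×0.57395776 = 0.411871
  M+4: 0.5800937×0.05875776 + 0.34638689×0.36728448 + 0.06894511×0.57395776 = 0.200879
  M+6: 0.34638689×0.05875776 + 0.06894511×0.36728448 + 0.0045743×0.57395776 = 0.048301
  M+8: 0.06894511×0.05875776 + 0.0045743×0.36728448 = 0.005731
  M+10: 0.0045743×0.05875776 = 0.000269
Scale to base peak (0.411871) = 100: 80.84 : 100.00 : 48.77 : 11.73 : 1.39 : 0.07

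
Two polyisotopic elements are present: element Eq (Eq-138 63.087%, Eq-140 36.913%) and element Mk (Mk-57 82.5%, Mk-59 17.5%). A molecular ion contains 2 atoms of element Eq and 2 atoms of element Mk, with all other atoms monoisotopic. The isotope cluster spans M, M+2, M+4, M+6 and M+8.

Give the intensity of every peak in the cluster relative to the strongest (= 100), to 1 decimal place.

Element Eq pattern (n=2): 0.39799696 : 0.46574609 : 0.13625696
Element Mk pattern (n=2): 0.680625 : 0.28875 : 0.030625
Convolve the two distributions (both contribute in 2-u steps):
  M: 0.39799696×0.680625 = 0.270887
  M+2: 0.39799696×0.28875 + 0.46574609×0.680625 = 0.431920
  M+4: 0.39799696×0.030625 + 0.46574609×0.28875 + 0.13625696×0.680625 = 0.239413
  M+6: 0.46574609×0.030625 + 0.13625696×0.28875 = 0.053608
  M+8: 0.13625696×0.030625 = 0.004173
Scale to base peak (0.431920) = 100: 62.7 : 100.0 : 55.4 : 12.4 : 1.0

62.7 : 100.0 : 55.4 : 12.4 : 1.0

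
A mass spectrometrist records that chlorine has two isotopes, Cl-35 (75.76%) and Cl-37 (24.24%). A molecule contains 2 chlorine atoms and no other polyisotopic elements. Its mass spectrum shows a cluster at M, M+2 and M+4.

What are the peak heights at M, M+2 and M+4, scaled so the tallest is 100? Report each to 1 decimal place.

100.0 : 64.0 : 10.2

Expanding (0.7576 + 0.2424)^2:
P(M) = 0.7576^2 = 0.573958
P(M+2) = 2 × 0.7576^1 × 0.2424^1 = 0.367284
P(M+4) = 0.2424^2 = 0.058758
The M peak is largest (0.573958); scaling to 100 gives 100.0 : 64.0 : 10.2.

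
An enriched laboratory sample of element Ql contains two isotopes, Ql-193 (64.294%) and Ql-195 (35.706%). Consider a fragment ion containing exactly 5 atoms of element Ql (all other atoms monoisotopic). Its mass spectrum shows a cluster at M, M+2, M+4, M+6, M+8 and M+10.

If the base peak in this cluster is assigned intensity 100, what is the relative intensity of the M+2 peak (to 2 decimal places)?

Binomial terms of (0.64294 + 0.35706)^5: M 0.1099, M+2 0.3051, M+4 0.3388, M+6 0.1882, M+8 0.0523, M+10 0.0058 → M+4 is the base peak.
P(M+4) = C(5,2) × 0.64294^3 × 0.35706^2 = 10 × 0.26577329 × 0.12749184 = 0.338839 (base)
P(M+2) = C(5,1) × 0.64294^4 × 0.35706^1 = 5 × 0.17087628 × 0.35706 = 0.305065
Relative intensity = 0.305065 / 0.338839 × 100 = 90.03

90.03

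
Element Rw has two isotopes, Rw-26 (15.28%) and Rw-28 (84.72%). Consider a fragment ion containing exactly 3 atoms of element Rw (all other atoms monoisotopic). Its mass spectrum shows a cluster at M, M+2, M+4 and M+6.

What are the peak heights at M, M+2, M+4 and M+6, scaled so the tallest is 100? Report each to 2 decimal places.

0.59 : 9.76 : 54.11 : 100.00

The 3 Rw atoms are independent, so intensities follow the terms of (0.1528 + 0.8472)^3.
P(M) = 0.1528^3 = 0.003568
P(M+2) = 3 × 0.1528^2 × 0.8472^1 = 0.059341
P(M+4) = 3 × 0.1528^1 × 0.8472^2 = 0.329016
P(M+6) = 0.8472^3 = 0.608076
The M+6 peak is largest (0.608076); scaling to 100 gives 0.59 : 9.76 : 54.11 : 100.00.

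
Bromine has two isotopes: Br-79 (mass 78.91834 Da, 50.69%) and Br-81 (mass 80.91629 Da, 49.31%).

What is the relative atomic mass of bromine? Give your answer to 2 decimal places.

79.90 Da

Ar = Σ fᵢ·mᵢ = 0.5069 × 78.91834 + 0.4931 × 80.91629
= 40.003707 + 39.899823 = 79.903530 Da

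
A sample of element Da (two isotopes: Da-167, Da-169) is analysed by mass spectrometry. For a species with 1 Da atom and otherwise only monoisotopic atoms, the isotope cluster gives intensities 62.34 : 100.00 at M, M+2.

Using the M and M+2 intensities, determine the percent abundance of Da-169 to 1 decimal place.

61.6%

Let p = fractional abundance of Da-167. I(M+2)/I(M) = [C(1,1)·p^0·(1−p)] / p^1 = 1·(1−p)/p = 100.00/62.34 = 1.6041
(1−p)/p = 1.6041/1 = 1.6041  ⇒  p = 1/(1 + 1.6041) = 0.3840
Da-167: 38.4%, Da-169: 61.6%.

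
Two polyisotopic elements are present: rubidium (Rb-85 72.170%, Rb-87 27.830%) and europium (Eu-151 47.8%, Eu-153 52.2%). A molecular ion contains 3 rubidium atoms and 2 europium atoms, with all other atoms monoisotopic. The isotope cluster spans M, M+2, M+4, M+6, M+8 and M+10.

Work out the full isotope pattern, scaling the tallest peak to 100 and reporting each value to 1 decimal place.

Rubidium pattern (n=3): 0.37589809 : 0.43485841 : 0.16768892 : 0.02155458
Europium pattern (n=2): 0.228484 : 0.499032 : 0.272484
Convolve the two distributions (both contribute in 2-u steps):
  M: 0.37589809×0.228484 = 0.085887
  M+2: 0.37589809×0.499032 + 0.43485841×0.228484 = 0.286943
  M+4: 0.37589809×0.272484 + 0.43485841×0.499032 + 0.16768892×0.228484 = 0.357749
  M+6: 0.43485841×0.272484 + 0.16768892×0.499032 + 0.02155458×0.228484 = 0.207099
  M+8: 0.16768892×0.272484 + 0.02155458×0.499032 = 0.056449
  M+10: 0.02155458×0.272484 = 0.005873
Scale to base peak (0.357749) = 100: 24.0 : 80.2 : 100.0 : 57.9 : 15.8 : 1.6

24.0 : 80.2 : 100.0 : 57.9 : 15.8 : 1.6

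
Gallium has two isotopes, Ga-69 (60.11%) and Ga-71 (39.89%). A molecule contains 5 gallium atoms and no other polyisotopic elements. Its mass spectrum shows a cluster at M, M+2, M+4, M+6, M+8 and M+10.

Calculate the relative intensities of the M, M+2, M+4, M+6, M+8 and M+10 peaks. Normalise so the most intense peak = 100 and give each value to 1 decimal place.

Each Ga atom is independently Ga-69 (p = 0.6011) or Ga-71 (q = 0.3989); the cluster is the binomial expansion (p + q)^5.
P(M) = 0.6011^5 = 0.078475
P(M+2) = 5 × 0.6011^4 × 0.3989^1 = 0.260388
P(M+4) = 10 × 0.6011^3 × 0.3989^2 = 0.345596
P(M+6) = 10 × 0.6011^2 × 0.3989^3 = 0.229343
P(M+8) = 5 × 0.6011^1 × 0.3989^4 = 0.076098
P(M+10) = 0.3989^5 = 0.010100
The M+4 peak is largest (0.345596); scaling to 100 gives 22.7 : 75.3 : 100.0 : 66.4 : 22.0 : 2.9.

22.7 : 75.3 : 100.0 : 66.4 : 22.0 : 2.9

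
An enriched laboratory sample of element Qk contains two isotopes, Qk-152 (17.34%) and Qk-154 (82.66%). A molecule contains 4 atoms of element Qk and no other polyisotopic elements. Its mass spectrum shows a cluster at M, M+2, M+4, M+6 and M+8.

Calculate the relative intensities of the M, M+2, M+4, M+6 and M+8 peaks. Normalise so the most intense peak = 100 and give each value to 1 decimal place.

0.2 : 3.7 : 26.4 : 83.9 : 100.0

Expanding (0.1734 + 0.8266)^4:
P(M) = 0.1734^4 = 0.000904
P(M+2) = 4 × 0.1734^3 × 0.8266^1 = 0.017239
P(M+4) = 6 × 0.1734^2 × 0.8266^2 = 0.123265
P(M+6) = 4 × 0.1734^1 × 0.8266^3 = 0.391738
P(M+8) = 0.8266^4 = 0.466855
The M+8 peak is largest (0.466855); scaling to 100 gives 0.2 : 3.7 : 26.4 : 83.9 : 100.0.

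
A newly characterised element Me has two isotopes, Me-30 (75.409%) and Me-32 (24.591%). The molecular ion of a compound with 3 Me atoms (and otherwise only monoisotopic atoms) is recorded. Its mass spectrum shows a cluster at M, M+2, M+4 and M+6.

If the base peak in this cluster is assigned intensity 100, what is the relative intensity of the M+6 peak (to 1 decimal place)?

3.5

Binomial terms of (0.75409 + 0.24591)^3: M 0.4288, M+2 0.4195, M+4 0.1368, M+6 0.0149 → M is the base peak.
P(M) = C(3,0) × 0.75409^3 × 0.24591^0 = 1 × 0.42881458 × 1.0000 = 0.428815 (base)
P(M+6) = C(3,3) × 0.75409^0 × 0.24591^3 = 1 × 1.0000 × 0.0148706 = 0.014871
Relative intensity = 0.014871 / 0.428815 × 100 = 3.5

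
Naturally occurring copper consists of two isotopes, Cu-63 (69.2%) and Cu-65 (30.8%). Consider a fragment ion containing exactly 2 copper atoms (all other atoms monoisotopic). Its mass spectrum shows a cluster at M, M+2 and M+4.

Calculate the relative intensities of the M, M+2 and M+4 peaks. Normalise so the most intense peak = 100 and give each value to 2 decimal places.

100.00 : 89.02 : 19.81

The 2 Cu atoms are independent, so intensities follow the terms of (0.692 + 0.308)^2.
P(M) = 0.692^2 = 0.478864
P(M+2) = 2 × 0.692^1 × 0.308^1 = 0.426272
P(M+4) = 0.308^2 = 0.094864
The M peak is largest (0.478864); scaling to 100 gives 100.00 : 89.02 : 19.81.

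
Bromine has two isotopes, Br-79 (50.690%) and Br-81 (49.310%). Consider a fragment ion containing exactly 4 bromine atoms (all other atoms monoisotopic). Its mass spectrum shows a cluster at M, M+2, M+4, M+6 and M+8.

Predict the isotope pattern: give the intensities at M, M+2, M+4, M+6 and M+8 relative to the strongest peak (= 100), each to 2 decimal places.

Expanding (0.50690 + 0.49310)^4:
P(M) = 0.50690^4 = 0.066022
P(M+2) = 4 × 0.50690^3 × 0.49310^1 = 0.256899
P(M+4) = 6 × 0.50690^2 × 0.49310^2 = 0.374857
P(M+6) = 4 × 0.50690^1 × 0.49310^3 = 0.243101
P(M+8) = 0.49310^4 = 0.059121
The M+4 peak is largest (0.374857); scaling to 100 gives 17.61 : 68.53 : 100.00 : 64.85 : 15.77.

17.61 : 68.53 : 100.00 : 64.85 : 15.77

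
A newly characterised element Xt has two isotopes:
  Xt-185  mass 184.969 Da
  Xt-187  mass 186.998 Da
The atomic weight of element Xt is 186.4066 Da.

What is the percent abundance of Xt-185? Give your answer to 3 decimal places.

29.147%

Let x be the fractional abundance of Xt-185; then Xt-187 has abundance 1 − x.
184.969·x + 186.998·(1 − x) = 186.4066
(184.969 − 186.998)·x = 186.4066 − 186.998
x = -0.5914 / -2.029 = 0.29147 → 29.147% Xt-185, 70.853% Xt-187.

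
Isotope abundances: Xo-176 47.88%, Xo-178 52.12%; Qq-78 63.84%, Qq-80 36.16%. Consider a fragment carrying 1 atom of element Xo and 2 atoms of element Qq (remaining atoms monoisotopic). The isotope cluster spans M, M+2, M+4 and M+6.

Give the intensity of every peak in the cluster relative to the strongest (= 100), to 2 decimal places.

Element Xo pattern (n=1): 0.4788 : 0.5212
Element Qq pattern (n=2): 0.40755456 : 0.46169088 : 0.13075456
Convolve the two distributions (both contribute in 2-u steps):
  M: 0.4788×0.40755456 = 0.195137
  M+2: 0.4788×0.46169088 + 0.5212×0.40755456 = 0.433475
  M+4: 0.4788×0.13075456 + 0.5212×0.46169088 = 0.303239
  M+6: 0.5212×0.13075456 = 0.068149
Scale to base peak (0.433475) = 100: 45.02 : 100.00 : 69.96 : 15.72

45.02 : 100.00 : 69.96 : 15.72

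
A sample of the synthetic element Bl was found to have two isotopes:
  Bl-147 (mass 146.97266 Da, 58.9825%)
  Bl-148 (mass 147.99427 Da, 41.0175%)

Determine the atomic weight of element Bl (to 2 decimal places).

147.39 Da

Weight each isotope mass by its fractional abundance: 0.589825 × 146.97266 + 0.410175 × 147.99427
= 86.688149 + 60.703550 = 147.391699 Da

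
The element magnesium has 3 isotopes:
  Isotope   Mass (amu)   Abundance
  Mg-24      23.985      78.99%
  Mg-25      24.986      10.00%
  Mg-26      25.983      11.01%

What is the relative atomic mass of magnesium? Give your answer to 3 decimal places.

Average mass = Σ (abundance × isotope mass) = 0.7899 × 23.985 + 0.1000 × 24.986 + 0.1101 × 25.983
= 18.9458 + 2.4986 + 2.8607 = 24.3051 amu

24.305 amu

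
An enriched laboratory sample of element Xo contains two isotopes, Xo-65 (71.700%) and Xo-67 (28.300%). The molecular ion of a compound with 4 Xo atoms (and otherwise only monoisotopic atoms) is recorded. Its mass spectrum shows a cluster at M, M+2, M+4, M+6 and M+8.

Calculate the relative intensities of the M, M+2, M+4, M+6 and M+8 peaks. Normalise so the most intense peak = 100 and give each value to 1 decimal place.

Each Xo atom is independently Xo-65 (p = 0.71700) or Xo-67 (q = 0.28300); the cluster is the binomial expansion (p + q)^4.
P(M) = 0.71700^4 = 0.264287
P(M+2) = 4 × 0.71700^3 × 0.28300^1 = 0.417257
P(M+4) = 6 × 0.71700^2 × 0.28300^2 = 0.247037
P(M+6) = 4 × 0.71700^1 × 0.28300^3 = 0.065004
P(M+8) = 0.28300^4 = 0.006414
The M+2 peak is largest (0.417257); scaling to 100 gives 63.3 : 100.0 : 59.2 : 15.6 : 1.5.

63.3 : 100.0 : 59.2 : 15.6 : 1.5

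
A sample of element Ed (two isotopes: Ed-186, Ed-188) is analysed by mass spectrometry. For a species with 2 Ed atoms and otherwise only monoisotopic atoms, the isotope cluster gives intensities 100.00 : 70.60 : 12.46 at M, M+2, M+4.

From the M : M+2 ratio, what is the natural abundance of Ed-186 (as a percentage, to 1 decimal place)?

73.9%

If p is the fraction of Ed that is Ed-186, then I(M+2)/I(M) = [C(2,1)·p^1·(1−p)] / p^2 = 2·(1−p)/p = 70.60/100.00 = 0.7060
(1−p)/p = 0.7060/2 = 0.3530  ⇒  p = 1/(1 + 0.3530) = 0.7391
Ed-186: 73.9%, Ed-188: 26.1%.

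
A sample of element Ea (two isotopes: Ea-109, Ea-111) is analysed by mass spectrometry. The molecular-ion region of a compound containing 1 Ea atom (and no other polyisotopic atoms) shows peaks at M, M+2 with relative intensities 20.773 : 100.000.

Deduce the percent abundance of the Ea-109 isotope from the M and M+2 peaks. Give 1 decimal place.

17.2%

Let p = fractional abundance of Ea-109. I(M+2)/I(M) = [C(1,1)·p^0·(1−p)] / p^1 = 1·(1−p)/p = 100.000/20.773 = 4.8139
(1−p)/p = 4.8139/1 = 4.8139  ⇒  p = 1/(1 + 4.8139) = 0.1720
Ea-109: 17.2%, Ea-111: 82.8%.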